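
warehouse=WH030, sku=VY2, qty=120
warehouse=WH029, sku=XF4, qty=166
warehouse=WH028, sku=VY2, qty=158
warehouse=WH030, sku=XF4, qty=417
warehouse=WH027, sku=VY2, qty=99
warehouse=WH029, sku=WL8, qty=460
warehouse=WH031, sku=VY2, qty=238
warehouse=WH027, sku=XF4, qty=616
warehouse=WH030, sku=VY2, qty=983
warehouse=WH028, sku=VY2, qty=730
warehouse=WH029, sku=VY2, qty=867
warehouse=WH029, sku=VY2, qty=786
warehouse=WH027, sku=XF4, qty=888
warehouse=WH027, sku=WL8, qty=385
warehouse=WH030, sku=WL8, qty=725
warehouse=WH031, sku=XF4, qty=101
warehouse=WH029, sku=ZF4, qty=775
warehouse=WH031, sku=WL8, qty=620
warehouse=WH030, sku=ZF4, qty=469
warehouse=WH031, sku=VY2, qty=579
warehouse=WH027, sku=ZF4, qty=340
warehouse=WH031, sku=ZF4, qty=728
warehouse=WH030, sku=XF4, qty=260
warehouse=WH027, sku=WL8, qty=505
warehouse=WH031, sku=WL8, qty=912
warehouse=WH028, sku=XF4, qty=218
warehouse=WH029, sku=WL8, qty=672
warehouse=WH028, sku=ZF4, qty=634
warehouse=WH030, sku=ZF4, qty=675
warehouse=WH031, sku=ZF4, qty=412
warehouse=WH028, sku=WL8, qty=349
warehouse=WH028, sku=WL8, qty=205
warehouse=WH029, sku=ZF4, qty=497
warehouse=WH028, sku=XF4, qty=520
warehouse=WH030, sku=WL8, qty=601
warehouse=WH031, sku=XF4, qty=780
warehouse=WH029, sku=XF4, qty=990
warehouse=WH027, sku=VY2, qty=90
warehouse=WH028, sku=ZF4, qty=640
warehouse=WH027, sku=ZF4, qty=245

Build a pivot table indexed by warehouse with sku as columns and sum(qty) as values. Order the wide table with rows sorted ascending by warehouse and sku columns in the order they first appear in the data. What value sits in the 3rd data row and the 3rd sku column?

With rows sorted ascending by warehouse, row 3 is warehouse=WH029. sku columns in first-appearance order: VY2, XF4, WL8, ZF4; column 3 is WL8.
Long rows with warehouse=WH029, sku=WL8: 460 + 672 = 1132.

1132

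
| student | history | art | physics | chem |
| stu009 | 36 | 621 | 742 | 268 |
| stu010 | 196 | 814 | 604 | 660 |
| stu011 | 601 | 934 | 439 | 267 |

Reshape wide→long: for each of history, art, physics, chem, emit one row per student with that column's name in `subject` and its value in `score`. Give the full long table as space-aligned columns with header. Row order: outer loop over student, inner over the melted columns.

Each (student, column) pair becomes one row: 3 × 4 = 12 rows.
For example, (stu009, history) → score=36.

student  subject  score
stu009   history  36   
stu009   art      621  
stu009   physics  742  
stu009   chem     268  
stu010   history  196  
stu010   art      814  
stu010   physics  604  
stu010   chem     660  
stu011   history  601  
stu011   art      934  
stu011   physics  439  
stu011   chem     267  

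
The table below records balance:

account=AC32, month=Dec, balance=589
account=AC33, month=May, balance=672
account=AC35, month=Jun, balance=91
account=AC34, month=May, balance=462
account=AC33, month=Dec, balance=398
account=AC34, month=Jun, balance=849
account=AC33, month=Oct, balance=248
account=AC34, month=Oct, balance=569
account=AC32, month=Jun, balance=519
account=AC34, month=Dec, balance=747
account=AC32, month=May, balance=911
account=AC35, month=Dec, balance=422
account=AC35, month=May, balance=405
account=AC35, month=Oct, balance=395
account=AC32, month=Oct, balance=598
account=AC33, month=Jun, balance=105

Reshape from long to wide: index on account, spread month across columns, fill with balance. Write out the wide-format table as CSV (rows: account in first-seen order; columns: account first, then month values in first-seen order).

Columns: account plus the 4 distinct month values (Dec, May, Jun, Oct).
For example, row AC32 column Dec takes balance=589 from the long row (AC32, Dec).

account,Dec,May,Jun,Oct
AC32,589,911,519,598
AC33,398,672,105,248
AC35,422,405,91,395
AC34,747,462,849,569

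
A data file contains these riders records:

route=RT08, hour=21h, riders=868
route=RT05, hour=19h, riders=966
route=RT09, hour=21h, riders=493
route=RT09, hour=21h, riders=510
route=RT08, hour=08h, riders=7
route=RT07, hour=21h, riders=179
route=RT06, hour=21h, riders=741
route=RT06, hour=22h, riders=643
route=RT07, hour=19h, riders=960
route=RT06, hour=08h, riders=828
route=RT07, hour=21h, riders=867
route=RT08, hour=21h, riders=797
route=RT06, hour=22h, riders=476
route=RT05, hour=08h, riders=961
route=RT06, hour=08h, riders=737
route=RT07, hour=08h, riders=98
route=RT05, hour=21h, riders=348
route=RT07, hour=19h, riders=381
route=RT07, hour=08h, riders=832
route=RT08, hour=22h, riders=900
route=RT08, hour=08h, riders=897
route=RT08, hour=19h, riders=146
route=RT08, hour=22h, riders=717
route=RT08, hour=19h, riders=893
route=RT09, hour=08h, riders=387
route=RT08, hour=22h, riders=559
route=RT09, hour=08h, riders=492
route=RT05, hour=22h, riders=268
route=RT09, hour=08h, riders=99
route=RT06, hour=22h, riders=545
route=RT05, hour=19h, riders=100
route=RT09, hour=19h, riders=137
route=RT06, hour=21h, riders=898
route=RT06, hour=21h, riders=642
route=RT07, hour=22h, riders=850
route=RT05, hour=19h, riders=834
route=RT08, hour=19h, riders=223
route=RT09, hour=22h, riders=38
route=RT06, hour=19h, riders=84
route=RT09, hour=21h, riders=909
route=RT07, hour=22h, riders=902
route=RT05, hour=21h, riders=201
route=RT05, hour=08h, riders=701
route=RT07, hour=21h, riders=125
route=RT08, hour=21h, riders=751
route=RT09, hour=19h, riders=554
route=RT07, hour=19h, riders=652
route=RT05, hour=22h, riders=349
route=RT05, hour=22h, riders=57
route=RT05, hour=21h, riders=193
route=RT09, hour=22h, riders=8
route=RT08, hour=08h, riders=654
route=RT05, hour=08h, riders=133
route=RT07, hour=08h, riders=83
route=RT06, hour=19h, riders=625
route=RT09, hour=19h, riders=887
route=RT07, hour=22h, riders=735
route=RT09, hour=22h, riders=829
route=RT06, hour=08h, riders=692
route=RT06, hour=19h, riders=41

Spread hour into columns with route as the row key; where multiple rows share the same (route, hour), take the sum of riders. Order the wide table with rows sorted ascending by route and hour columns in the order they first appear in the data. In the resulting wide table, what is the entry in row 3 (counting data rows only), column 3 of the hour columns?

With rows sorted ascending by route, row 3 is route=RT07. hour columns in first-appearance order: 21h, 19h, 08h, 22h; column 3 is 08h.
Long rows with route=RT07, hour=08h: 98 + 832 + 83 = 1013.

1013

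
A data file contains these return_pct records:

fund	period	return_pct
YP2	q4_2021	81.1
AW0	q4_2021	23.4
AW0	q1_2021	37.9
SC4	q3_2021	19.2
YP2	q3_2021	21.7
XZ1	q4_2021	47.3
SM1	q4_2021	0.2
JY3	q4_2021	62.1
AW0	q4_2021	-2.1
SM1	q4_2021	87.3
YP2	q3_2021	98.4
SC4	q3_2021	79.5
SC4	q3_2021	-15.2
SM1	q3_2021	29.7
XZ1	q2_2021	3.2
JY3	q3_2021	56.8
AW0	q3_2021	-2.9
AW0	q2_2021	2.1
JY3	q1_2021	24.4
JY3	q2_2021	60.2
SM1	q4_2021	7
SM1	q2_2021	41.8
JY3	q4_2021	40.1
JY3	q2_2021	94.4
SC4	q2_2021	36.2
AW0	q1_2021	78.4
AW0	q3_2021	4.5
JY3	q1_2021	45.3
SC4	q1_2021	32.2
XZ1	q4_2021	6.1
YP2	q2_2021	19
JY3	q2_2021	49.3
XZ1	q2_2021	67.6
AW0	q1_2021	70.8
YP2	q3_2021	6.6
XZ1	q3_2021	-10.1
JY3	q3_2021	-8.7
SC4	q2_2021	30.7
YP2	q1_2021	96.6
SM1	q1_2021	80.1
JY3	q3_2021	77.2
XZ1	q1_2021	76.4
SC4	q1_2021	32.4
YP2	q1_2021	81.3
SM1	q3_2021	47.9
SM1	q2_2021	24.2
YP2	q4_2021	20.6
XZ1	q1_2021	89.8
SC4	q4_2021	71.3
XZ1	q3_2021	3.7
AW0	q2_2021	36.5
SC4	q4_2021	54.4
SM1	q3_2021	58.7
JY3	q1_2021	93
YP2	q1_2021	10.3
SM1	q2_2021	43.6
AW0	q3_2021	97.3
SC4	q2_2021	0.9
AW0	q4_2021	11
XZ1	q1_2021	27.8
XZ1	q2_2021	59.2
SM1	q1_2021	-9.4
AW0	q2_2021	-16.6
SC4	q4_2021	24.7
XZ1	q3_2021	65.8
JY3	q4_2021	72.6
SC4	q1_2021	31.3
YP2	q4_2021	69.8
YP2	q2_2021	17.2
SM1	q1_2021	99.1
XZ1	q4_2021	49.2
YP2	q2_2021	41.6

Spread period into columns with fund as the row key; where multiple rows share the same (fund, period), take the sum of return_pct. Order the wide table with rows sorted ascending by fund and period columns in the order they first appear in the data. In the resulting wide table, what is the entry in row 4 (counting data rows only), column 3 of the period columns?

136.3

With rows sorted ascending by fund, row 4 is fund=SM1. period columns in first-appearance order: q4_2021, q1_2021, q3_2021, q2_2021; column 3 is q3_2021.
Long rows with fund=SM1, period=q3_2021: 29.7 + 47.9 + 58.7 = 136.3.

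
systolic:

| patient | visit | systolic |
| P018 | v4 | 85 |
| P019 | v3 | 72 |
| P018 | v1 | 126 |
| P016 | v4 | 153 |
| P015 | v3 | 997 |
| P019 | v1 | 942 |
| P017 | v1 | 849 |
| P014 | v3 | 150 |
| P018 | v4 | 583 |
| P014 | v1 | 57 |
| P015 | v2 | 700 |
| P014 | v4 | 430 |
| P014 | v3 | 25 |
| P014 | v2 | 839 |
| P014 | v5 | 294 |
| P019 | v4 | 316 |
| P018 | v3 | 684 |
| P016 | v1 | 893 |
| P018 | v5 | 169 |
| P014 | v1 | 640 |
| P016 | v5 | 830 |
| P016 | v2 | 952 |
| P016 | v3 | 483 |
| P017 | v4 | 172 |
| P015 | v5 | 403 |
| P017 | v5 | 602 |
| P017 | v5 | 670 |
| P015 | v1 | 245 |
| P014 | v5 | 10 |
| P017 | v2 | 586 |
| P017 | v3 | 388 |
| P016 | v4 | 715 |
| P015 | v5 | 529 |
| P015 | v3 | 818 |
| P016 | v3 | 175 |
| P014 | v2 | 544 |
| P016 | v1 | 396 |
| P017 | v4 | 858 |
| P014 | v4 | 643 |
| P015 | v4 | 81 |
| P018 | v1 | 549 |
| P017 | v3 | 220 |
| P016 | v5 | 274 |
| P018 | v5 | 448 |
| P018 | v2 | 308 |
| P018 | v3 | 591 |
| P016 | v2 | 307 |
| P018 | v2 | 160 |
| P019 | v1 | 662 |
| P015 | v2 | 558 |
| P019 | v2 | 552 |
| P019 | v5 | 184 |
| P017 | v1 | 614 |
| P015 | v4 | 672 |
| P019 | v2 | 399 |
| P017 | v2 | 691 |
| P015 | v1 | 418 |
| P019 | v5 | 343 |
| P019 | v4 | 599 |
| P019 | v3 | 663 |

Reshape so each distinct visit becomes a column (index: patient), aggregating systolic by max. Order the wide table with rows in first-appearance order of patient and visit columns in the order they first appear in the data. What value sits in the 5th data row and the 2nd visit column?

With rows in first-appearance order of patient, row 5 is patient=P017. visit columns in first-appearance order: v4, v3, v1, v2, v5; column 2 is v3.
Long rows with patient=P017, visit=v3: max(388, 220) = 388.

388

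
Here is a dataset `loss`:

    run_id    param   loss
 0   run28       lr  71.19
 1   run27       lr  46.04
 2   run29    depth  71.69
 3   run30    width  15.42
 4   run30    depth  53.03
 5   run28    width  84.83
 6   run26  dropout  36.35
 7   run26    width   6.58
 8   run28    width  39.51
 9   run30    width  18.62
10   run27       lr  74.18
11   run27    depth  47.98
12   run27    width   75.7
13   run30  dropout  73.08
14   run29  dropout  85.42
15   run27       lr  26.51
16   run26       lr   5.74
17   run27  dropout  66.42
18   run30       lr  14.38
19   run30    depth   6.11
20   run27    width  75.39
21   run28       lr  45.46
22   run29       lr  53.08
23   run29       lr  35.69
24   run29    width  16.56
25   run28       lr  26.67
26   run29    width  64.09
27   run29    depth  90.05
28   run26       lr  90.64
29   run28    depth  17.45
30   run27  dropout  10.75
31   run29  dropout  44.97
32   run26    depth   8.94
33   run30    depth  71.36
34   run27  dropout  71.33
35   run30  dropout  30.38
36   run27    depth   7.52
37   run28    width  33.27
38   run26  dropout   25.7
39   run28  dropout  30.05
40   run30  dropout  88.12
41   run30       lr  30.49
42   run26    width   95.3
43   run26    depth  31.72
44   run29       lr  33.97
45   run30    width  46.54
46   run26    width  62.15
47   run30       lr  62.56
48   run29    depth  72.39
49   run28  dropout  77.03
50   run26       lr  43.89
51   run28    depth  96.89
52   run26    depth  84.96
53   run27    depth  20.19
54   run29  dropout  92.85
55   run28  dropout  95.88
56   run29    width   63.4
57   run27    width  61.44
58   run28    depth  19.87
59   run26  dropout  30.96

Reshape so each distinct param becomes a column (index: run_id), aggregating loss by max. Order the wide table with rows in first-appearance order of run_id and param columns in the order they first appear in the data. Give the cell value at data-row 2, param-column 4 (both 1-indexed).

With rows in first-appearance order of run_id, row 2 is run_id=run27. param columns in first-appearance order: lr, depth, width, dropout; column 4 is dropout.
Long rows with run_id=run27, param=dropout: max(66.42, 10.75, 71.33) = 71.33.

71.33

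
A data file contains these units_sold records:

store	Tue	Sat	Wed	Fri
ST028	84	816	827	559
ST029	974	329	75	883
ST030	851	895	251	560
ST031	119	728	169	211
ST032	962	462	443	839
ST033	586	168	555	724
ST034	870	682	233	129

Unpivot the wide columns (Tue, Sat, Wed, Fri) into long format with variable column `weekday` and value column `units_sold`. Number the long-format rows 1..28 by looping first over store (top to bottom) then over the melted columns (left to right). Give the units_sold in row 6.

329

28 rows total (7 × 4). Row 6: index ⌊(6-1)/4⌋ = 1 into store → ST029; (6-1) mod 4 = 1 into the melted columns → Sat.
So row 6 is (ST029, Sat, 329); units_sold = 329.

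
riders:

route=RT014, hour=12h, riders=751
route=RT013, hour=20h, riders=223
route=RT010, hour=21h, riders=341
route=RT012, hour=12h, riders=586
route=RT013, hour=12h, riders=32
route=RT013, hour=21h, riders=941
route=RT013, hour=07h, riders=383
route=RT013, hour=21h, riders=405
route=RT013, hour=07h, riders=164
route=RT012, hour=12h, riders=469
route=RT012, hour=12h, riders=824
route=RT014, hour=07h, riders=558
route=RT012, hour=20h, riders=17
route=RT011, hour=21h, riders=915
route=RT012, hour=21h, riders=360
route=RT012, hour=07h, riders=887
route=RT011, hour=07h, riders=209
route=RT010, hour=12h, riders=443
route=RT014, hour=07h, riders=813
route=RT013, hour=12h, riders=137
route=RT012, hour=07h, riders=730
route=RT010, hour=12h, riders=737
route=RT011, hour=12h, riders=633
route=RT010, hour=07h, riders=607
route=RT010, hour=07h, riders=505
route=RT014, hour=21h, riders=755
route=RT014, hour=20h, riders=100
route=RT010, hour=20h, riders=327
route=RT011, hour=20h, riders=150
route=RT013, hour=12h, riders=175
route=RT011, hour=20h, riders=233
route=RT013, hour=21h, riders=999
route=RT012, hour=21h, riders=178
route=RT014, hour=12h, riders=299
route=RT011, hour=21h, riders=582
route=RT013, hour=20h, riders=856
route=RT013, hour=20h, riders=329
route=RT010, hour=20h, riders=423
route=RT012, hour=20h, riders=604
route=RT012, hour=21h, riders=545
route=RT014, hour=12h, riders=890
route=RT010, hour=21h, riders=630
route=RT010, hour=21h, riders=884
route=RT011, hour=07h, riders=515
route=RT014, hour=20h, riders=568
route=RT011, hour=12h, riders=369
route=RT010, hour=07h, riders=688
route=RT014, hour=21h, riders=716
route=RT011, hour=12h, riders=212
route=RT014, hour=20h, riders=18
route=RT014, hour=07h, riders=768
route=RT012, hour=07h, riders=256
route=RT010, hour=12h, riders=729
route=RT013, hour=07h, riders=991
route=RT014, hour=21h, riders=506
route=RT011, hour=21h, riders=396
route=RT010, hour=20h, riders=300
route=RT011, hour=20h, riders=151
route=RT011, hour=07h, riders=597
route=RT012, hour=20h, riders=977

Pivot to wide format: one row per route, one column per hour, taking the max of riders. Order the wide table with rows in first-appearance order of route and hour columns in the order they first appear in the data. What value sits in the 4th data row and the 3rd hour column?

With rows in first-appearance order of route, row 4 is route=RT012. hour columns in first-appearance order: 12h, 20h, 21h, 07h; column 3 is 21h.
Long rows with route=RT012, hour=21h: max(360, 178, 545) = 545.

545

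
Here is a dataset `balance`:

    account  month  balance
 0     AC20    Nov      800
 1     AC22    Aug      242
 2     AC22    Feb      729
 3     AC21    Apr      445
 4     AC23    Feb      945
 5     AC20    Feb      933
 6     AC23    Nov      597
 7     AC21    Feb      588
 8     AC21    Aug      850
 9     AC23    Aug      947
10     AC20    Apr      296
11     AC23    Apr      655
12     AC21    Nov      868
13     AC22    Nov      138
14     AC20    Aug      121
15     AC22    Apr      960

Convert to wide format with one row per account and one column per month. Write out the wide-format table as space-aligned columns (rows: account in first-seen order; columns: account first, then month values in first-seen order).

Columns: account plus the 4 distinct month values (Nov, Aug, Feb, Apr).
For example, row AC20 column Nov takes balance=800 from the long row (AC20, Nov).

account  Nov  Aug  Feb  Apr
AC20     800  121  933  296
AC22     138  242  729  960
AC21     868  850  588  445
AC23     597  947  945  655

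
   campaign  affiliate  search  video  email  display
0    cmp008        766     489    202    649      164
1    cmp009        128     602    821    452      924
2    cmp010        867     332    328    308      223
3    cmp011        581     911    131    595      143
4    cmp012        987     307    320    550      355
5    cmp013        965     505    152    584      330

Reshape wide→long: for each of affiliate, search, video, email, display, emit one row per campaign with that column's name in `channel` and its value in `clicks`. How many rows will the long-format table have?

30

6 campaign values × 5 melted columns = 30 rows.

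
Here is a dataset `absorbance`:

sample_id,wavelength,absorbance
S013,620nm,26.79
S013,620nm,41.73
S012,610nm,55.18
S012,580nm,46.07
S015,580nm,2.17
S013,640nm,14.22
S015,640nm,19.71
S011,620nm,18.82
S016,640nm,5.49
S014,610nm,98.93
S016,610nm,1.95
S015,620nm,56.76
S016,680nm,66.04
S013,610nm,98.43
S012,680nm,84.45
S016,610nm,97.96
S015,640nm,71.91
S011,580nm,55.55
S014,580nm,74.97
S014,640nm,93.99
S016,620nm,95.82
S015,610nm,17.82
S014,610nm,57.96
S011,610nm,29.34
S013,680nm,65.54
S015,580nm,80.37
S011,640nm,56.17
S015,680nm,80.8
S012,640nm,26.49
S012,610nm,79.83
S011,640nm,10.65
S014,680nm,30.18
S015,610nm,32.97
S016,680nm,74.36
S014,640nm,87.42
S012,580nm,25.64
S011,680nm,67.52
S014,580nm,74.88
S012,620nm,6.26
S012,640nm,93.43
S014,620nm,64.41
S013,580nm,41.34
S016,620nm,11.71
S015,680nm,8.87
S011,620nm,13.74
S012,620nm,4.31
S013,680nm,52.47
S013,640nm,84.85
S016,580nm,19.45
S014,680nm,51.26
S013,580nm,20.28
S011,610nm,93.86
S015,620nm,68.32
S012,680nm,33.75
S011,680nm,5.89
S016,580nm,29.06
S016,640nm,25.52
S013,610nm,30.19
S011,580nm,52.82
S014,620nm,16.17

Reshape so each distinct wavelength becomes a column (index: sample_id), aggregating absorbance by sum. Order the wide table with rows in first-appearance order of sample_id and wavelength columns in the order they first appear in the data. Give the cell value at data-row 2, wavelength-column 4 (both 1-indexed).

119.92

With rows in first-appearance order of sample_id, row 2 is sample_id=S012. wavelength columns in first-appearance order: 620nm, 610nm, 580nm, 640nm, 680nm; column 4 is 640nm.
Long rows with sample_id=S012, wavelength=640nm: 26.49 + 93.43 = 119.92.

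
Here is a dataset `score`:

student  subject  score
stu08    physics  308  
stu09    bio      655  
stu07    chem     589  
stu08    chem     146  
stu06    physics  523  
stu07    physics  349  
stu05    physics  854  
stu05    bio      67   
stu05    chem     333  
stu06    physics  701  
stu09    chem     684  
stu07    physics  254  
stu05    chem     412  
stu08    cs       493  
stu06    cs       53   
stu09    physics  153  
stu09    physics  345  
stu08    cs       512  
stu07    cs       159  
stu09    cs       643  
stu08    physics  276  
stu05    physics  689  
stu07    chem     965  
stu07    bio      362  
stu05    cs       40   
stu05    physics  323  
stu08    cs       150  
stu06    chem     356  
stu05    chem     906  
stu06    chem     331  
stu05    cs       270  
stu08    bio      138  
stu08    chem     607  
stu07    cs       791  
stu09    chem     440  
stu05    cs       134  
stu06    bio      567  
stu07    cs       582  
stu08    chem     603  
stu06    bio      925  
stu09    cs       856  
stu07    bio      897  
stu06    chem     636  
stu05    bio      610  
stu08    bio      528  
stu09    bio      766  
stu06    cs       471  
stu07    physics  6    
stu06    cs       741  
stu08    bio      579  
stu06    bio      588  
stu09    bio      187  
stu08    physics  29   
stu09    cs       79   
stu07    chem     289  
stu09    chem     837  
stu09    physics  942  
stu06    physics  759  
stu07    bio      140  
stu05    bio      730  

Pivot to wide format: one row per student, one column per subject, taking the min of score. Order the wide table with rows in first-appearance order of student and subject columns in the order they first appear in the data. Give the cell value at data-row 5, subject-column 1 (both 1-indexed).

With rows in first-appearance order of student, row 5 is student=stu05. subject columns in first-appearance order: physics, bio, chem, cs; column 1 is physics.
Long rows with student=stu05, subject=physics: min(854, 689, 323) = 323.

323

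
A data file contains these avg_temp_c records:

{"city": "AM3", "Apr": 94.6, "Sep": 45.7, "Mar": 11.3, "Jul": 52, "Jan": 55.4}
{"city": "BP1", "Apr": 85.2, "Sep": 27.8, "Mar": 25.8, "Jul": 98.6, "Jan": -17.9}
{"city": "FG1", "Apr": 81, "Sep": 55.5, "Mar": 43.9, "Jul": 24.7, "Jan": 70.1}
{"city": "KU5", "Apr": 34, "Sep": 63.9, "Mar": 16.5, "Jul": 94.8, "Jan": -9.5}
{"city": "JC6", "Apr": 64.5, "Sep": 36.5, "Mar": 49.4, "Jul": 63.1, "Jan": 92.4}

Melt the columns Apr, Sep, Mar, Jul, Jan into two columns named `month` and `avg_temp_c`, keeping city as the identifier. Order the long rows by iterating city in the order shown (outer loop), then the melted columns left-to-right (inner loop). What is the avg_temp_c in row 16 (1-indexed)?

34

25 rows total (5 × 5). Row 16: index ⌊(16-1)/5⌋ = 3 into city → KU5; (16-1) mod 5 = 0 into the melted columns → Apr.
So row 16 is (KU5, Apr, 34); avg_temp_c = 34.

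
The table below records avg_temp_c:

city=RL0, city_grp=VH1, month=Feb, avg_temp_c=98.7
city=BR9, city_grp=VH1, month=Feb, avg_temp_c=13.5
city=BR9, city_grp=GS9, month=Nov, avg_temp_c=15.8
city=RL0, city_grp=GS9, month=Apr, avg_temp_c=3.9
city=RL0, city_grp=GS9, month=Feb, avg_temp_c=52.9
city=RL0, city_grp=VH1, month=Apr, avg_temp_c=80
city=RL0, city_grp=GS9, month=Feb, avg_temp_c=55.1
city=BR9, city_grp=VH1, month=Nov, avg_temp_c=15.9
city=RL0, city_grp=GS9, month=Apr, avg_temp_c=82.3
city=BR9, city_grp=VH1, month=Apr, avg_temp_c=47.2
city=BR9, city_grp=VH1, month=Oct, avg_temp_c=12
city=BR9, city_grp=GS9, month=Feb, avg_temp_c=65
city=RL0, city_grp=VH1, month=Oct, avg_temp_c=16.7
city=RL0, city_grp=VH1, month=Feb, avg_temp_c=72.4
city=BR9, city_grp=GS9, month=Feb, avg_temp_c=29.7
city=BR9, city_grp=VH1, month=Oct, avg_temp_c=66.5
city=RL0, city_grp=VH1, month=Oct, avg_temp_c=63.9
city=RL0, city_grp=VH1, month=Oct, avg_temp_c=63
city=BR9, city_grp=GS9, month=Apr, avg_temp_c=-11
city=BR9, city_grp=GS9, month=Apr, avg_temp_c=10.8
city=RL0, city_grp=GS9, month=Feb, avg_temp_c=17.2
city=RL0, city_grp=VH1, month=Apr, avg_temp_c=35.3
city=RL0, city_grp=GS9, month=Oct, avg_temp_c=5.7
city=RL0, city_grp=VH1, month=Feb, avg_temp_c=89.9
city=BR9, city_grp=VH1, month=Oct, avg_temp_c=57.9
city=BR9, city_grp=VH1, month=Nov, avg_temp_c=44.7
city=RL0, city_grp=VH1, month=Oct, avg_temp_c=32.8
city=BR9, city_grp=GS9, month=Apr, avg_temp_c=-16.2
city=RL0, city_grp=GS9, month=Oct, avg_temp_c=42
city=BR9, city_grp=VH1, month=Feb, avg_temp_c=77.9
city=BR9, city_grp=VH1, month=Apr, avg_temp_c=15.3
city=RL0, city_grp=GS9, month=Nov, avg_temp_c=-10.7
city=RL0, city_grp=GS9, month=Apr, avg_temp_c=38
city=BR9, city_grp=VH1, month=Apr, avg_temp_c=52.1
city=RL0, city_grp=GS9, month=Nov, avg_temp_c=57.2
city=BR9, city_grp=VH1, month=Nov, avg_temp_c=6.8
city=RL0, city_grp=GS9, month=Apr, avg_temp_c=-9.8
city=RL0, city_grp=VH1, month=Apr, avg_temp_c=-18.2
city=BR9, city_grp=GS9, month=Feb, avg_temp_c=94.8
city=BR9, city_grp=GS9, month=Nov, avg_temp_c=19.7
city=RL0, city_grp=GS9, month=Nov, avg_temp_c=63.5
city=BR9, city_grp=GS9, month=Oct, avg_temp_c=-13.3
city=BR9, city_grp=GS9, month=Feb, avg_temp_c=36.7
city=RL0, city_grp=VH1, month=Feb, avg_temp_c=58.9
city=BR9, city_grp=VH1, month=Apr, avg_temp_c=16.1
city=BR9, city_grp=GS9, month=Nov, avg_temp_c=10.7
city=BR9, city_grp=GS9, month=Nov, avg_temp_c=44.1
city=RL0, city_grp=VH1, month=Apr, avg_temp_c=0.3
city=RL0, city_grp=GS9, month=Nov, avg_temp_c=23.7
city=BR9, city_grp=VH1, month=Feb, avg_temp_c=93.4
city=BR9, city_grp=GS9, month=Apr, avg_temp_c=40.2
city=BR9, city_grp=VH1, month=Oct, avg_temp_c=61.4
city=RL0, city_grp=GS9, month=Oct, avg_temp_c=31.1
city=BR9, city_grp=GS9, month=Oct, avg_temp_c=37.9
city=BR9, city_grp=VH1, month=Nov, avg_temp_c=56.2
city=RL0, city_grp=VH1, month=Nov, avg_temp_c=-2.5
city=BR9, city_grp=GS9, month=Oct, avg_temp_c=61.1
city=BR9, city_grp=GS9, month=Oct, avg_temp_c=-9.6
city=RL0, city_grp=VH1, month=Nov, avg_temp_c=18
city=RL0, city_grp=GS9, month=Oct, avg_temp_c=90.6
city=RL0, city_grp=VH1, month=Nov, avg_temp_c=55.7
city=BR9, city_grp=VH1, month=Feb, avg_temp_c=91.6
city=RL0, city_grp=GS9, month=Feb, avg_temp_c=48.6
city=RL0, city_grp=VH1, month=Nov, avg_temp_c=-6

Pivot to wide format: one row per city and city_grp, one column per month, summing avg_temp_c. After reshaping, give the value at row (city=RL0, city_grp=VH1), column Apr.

Rows with city=RL0, city_grp=VH1 and month=Apr: avg_temp_c values are 80, 35.3, -18.2, 0.3.
80 + 35.3 + -18.2 + 0.3 = 97.4.

97.4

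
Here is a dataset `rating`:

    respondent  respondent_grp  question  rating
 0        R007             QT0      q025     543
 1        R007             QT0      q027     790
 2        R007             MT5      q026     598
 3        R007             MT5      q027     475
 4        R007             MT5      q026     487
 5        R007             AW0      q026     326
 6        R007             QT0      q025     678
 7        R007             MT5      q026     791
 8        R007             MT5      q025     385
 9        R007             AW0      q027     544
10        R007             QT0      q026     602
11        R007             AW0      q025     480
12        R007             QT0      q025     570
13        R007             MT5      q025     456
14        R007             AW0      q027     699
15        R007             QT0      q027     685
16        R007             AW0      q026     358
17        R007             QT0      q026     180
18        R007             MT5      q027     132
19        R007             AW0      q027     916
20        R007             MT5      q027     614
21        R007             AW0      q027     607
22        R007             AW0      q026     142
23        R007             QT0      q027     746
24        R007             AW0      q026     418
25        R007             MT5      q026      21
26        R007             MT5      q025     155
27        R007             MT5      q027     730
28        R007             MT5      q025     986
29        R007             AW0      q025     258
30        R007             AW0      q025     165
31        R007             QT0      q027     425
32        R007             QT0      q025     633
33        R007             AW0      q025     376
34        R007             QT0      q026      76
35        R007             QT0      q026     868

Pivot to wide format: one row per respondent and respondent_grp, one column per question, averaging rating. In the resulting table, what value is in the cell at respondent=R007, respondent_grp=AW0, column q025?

319.75

Rows with respondent=R007, respondent_grp=AW0 and question=q025: rating values are 480, 258, 165, 376.
(480 + 258 + 165 + 376) / 4 = 319.75.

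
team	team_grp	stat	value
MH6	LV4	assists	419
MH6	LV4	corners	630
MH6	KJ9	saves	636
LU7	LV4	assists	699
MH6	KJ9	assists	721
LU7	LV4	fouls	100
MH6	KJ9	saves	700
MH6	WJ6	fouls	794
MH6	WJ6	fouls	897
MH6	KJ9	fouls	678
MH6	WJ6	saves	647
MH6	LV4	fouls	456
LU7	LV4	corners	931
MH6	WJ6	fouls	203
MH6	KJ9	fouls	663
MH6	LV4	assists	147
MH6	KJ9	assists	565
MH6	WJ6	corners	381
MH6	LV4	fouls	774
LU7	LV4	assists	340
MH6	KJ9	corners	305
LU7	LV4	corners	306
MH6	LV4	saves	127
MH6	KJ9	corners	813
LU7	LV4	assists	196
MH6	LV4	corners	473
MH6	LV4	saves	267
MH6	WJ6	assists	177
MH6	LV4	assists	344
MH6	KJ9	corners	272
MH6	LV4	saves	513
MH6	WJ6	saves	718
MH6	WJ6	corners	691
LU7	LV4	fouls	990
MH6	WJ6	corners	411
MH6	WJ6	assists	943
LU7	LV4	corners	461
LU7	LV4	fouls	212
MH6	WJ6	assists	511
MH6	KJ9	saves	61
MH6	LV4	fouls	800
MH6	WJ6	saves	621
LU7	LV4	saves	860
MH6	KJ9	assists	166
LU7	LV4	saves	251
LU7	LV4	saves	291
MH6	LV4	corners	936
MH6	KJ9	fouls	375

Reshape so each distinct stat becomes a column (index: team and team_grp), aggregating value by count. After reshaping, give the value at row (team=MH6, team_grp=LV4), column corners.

3

Rows with team=MH6, team_grp=LV4 and stat=corners: value values are 630, 473, 936.
3 rows match — count = 3.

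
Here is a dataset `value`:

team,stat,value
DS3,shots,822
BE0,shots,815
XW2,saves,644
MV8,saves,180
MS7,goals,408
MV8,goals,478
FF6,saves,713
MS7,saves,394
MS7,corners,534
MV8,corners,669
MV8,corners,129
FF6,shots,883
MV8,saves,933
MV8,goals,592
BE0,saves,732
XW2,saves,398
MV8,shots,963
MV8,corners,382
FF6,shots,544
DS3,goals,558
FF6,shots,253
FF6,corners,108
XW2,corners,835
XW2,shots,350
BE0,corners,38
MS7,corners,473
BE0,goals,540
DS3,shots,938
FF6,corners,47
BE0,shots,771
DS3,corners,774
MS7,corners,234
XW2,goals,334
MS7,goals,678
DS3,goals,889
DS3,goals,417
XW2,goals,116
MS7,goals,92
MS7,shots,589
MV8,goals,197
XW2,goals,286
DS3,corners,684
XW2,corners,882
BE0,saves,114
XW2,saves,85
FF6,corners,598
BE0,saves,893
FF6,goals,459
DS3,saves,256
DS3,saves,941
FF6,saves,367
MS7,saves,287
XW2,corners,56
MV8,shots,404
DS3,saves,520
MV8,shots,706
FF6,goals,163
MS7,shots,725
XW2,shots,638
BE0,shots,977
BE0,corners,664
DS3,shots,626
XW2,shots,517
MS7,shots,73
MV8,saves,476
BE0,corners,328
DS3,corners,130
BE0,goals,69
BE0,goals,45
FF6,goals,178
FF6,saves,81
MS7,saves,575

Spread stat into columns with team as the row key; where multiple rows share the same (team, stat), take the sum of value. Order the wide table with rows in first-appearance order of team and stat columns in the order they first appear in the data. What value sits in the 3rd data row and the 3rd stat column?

With rows in first-appearance order of team, row 3 is team=XW2. stat columns in first-appearance order: shots, saves, goals, corners; column 3 is goals.
Long rows with team=XW2, stat=goals: 334 + 116 + 286 = 736.

736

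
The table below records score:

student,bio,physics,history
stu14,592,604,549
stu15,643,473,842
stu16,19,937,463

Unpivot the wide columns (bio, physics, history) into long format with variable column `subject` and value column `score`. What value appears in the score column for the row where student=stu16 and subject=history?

463

Unpivoting turns each (student, wide-column) pair into one long row.
The wide cell at row stu16, column history holds 463, so the long row (stu16, history) has score=463.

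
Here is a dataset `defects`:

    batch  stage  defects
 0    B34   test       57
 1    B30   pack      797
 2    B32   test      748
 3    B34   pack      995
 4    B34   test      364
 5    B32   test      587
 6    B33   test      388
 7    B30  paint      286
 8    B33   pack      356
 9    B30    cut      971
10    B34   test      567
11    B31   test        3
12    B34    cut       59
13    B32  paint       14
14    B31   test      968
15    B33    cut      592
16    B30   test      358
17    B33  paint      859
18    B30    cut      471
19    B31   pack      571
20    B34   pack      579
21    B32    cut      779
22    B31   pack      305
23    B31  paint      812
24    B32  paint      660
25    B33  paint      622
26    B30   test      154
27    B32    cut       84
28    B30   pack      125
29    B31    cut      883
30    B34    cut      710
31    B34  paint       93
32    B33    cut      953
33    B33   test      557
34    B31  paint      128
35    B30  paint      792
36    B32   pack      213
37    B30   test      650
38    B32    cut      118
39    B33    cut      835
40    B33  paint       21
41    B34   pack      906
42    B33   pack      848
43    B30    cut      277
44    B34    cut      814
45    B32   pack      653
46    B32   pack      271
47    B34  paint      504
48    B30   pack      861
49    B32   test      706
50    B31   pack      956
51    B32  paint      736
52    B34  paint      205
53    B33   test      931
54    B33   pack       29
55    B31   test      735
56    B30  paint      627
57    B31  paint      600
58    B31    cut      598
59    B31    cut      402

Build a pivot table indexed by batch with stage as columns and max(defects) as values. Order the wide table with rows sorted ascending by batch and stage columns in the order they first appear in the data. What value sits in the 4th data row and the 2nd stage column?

With rows sorted ascending by batch, row 4 is batch=B33. stage columns in first-appearance order: test, pack, paint, cut; column 2 is pack.
Long rows with batch=B33, stage=pack: max(356, 848, 29) = 848.

848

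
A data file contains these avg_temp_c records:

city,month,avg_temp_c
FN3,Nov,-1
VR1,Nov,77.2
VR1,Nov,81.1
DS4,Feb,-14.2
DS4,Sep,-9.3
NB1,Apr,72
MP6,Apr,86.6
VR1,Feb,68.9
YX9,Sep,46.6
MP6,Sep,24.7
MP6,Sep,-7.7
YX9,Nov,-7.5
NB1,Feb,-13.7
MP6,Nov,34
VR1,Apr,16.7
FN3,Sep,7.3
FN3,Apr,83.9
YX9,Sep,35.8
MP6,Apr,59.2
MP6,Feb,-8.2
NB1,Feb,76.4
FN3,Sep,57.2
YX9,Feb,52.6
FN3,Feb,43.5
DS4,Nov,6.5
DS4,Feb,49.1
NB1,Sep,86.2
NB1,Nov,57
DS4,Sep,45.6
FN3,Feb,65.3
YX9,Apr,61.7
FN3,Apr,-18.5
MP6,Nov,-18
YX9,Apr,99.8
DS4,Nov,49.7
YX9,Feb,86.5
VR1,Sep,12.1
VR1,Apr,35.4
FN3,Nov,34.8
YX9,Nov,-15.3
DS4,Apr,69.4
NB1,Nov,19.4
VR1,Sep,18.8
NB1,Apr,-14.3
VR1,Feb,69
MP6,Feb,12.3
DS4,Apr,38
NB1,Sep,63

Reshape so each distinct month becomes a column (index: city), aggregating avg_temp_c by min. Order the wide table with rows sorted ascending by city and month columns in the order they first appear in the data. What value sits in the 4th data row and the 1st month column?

With rows sorted ascending by city, row 4 is city=NB1. month columns in first-appearance order: Nov, Feb, Sep, Apr; column 1 is Nov.
Long rows with city=NB1, month=Nov: min(57, 19.4) = 19.4.

19.4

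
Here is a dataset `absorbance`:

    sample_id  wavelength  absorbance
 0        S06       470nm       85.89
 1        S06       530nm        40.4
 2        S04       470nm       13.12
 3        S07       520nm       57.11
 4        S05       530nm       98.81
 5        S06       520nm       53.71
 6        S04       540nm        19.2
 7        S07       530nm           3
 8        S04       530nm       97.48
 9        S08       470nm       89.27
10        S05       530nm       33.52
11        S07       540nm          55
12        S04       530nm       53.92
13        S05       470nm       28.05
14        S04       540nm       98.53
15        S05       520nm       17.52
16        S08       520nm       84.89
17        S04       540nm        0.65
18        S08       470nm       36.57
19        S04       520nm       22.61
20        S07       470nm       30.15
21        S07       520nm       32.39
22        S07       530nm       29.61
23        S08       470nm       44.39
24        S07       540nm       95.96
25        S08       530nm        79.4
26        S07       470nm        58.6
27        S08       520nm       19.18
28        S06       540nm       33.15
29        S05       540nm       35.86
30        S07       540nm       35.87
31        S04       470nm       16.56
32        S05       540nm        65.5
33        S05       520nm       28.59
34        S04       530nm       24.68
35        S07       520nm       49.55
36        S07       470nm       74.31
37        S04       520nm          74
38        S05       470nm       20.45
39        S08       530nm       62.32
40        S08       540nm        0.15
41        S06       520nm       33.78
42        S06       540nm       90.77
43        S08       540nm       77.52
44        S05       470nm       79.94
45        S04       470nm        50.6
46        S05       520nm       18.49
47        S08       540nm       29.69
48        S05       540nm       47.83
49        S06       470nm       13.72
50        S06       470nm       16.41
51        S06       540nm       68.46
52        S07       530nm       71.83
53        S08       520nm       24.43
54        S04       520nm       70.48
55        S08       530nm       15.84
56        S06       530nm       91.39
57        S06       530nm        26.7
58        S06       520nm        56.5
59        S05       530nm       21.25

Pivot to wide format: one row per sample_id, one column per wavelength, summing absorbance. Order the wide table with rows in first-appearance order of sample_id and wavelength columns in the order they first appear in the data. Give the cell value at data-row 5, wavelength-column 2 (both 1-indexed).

157.56

With rows in first-appearance order of sample_id, row 5 is sample_id=S08. wavelength columns in first-appearance order: 470nm, 530nm, 520nm, 540nm; column 2 is 530nm.
Long rows with sample_id=S08, wavelength=530nm: 79.4 + 62.32 + 15.84 = 157.56.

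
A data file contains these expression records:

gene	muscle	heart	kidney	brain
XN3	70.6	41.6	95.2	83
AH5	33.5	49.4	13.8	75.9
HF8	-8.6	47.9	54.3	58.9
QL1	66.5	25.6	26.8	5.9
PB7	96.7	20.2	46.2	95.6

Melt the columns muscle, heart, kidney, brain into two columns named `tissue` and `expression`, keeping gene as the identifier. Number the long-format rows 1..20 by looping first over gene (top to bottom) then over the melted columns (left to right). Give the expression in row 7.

20 rows total (5 × 4). Row 7: index ⌊(7-1)/4⌋ = 1 into gene → AH5; (7-1) mod 4 = 2 into the melted columns → kidney.
So row 7 is (AH5, kidney, 13.8); expression = 13.8.

13.8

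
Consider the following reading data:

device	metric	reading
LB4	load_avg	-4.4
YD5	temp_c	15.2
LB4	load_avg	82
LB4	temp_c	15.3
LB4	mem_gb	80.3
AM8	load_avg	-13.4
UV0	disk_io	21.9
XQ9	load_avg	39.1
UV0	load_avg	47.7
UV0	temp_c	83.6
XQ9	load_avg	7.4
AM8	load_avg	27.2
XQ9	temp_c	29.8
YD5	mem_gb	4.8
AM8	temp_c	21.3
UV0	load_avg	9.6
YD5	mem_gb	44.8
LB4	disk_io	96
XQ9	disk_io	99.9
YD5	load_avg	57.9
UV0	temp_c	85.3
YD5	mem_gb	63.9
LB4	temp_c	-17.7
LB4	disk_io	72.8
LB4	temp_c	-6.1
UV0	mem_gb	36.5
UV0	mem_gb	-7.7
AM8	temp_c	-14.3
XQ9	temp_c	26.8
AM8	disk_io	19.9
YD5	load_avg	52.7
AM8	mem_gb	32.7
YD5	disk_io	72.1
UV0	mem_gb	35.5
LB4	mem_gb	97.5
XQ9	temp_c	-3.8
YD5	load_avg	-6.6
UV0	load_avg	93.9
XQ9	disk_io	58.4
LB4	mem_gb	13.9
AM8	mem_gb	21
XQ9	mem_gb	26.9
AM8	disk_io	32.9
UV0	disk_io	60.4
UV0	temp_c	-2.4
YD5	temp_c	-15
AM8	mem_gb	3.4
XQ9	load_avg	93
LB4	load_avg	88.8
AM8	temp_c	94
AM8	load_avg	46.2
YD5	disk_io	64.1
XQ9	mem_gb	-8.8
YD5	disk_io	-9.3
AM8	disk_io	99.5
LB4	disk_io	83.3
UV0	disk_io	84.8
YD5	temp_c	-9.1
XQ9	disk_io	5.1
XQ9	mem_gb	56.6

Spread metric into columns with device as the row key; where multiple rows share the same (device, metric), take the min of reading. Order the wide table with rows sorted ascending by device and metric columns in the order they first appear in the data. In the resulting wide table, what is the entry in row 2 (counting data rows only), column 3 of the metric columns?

13.9

With rows sorted ascending by device, row 2 is device=LB4. metric columns in first-appearance order: load_avg, temp_c, mem_gb, disk_io; column 3 is mem_gb.
Long rows with device=LB4, metric=mem_gb: min(80.3, 97.5, 13.9) = 13.9.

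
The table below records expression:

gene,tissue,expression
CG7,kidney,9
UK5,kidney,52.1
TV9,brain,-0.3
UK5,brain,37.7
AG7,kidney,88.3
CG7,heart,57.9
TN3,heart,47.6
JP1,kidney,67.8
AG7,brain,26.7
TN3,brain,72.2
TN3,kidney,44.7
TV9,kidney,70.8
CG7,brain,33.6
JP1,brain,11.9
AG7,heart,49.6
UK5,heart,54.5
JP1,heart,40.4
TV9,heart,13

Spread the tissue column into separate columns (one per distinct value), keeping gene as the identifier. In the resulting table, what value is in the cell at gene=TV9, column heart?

13

Wide layout: rows indexed by gene, columns are the 3 distinct tissue values (kidney, brain, heart).
Cell (gene=TV9, tissue=heart) draws from the long row where gene=TV9 and tissue=heart, which has expression=13.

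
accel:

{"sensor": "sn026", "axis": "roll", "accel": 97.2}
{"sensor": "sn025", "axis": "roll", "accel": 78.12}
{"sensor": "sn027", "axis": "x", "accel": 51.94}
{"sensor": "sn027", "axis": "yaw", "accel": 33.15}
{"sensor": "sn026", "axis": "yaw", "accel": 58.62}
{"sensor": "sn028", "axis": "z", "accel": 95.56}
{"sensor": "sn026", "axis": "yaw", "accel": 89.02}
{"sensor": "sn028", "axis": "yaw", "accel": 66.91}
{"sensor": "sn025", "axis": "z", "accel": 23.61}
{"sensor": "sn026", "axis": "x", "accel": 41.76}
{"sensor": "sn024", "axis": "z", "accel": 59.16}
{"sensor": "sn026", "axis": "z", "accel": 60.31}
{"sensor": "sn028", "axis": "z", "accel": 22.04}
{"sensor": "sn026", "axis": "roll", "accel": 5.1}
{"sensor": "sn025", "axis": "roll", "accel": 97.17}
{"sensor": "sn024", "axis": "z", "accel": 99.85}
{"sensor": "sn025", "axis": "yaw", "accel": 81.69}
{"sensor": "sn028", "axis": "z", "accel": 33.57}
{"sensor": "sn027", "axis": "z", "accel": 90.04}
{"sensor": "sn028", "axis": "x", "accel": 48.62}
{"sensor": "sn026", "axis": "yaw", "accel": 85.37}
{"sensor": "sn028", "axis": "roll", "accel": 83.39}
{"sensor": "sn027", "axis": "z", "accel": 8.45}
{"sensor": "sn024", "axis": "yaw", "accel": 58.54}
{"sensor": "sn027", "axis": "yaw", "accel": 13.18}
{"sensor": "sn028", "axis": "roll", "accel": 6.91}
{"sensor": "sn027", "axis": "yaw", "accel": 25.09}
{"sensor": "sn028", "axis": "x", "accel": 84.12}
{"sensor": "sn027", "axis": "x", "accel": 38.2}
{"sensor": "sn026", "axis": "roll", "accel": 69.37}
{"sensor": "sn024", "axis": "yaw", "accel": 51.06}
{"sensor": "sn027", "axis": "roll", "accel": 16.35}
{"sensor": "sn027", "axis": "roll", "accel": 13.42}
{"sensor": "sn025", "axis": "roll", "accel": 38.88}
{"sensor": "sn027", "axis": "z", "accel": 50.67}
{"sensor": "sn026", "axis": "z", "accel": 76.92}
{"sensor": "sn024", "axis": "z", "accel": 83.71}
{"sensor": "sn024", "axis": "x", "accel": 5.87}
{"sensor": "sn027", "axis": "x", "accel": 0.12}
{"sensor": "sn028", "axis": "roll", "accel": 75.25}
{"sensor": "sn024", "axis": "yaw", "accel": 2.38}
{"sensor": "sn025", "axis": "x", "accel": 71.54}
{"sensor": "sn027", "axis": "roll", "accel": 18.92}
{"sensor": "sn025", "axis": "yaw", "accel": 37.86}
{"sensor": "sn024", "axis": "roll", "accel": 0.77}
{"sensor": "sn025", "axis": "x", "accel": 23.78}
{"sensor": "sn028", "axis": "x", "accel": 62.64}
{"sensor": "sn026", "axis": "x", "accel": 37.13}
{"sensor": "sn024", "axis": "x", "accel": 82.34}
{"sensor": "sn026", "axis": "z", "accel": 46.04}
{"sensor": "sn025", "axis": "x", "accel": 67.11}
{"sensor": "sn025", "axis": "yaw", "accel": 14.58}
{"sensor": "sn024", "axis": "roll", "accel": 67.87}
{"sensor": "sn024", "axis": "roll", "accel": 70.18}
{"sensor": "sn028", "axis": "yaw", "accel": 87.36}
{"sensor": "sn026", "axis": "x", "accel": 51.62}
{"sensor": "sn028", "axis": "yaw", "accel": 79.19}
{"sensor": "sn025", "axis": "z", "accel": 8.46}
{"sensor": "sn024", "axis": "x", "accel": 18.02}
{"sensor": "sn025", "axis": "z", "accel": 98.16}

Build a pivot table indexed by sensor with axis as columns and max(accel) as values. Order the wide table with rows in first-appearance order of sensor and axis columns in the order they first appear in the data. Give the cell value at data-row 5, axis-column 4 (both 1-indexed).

99.85

With rows in first-appearance order of sensor, row 5 is sensor=sn024. axis columns in first-appearance order: roll, x, yaw, z; column 4 is z.
Long rows with sensor=sn024, axis=z: max(59.16, 99.85, 83.71) = 99.85.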